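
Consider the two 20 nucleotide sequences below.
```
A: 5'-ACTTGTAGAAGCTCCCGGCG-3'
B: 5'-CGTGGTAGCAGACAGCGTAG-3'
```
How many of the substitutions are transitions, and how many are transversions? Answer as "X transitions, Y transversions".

1 transition, 9 transversions

Transitions (purine↔purine or pyrimidine↔pyrimidine): 13 T→C.
Transversions (purine↔pyrimidine): 1 A→C, 2 C→G, 4 T→G, 9 A→C, 12 C→A, 14 C→A, 15 C→G, 18 G→T, 19 C→A.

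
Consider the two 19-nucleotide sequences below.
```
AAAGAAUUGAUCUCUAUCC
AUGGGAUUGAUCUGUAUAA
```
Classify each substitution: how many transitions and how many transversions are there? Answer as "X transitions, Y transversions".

Transitions (purine↔purine or pyrimidine↔pyrimidine): 3 A→G, 5 A→G.
Transversions (purine↔pyrimidine): 2 A→U, 14 C→G, 18 C→A, 19 C→A.

2 transitions, 4 transversions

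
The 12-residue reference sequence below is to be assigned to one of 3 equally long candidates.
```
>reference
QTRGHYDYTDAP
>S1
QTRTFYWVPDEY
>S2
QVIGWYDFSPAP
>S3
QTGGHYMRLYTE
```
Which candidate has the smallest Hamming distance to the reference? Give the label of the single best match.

S2

Hamming distances to reference — S1: 7; S2: 6; S3: 7.
Smallest is S2 with 6 mismatches.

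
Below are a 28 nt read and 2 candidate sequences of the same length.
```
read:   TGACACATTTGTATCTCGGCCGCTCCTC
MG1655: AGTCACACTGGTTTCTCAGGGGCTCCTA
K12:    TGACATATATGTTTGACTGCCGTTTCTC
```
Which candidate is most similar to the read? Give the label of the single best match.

K12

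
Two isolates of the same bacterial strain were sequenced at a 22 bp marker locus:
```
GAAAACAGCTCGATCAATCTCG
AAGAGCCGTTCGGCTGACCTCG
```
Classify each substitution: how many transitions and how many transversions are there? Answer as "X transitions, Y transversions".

9 transitions, 1 transversion

Transitions (purine↔purine or pyrimidine↔pyrimidine): 1 G→A, 3 A→G, 5 A→G, 9 C→T, 13 A→G, 14 T→C, 15 C→T, 16 A→G, 18 T→C.
Transversions (purine↔pyrimidine): 7 A→C.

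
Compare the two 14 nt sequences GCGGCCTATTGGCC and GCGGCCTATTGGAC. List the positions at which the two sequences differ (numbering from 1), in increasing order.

13

Scanning 1-based: 13: C/A.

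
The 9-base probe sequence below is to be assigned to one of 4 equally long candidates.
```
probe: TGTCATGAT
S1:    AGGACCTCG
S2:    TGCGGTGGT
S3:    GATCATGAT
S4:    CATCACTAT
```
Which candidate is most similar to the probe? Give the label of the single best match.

S1 differs at 8 bases; S2 differs at 4 bases; S3 differs at 2 bases; S4 differs at 4 bases. The closest is S3.

S3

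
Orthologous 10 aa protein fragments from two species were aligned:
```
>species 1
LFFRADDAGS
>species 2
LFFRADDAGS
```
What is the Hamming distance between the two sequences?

0

No positions differ; the sequences are identical.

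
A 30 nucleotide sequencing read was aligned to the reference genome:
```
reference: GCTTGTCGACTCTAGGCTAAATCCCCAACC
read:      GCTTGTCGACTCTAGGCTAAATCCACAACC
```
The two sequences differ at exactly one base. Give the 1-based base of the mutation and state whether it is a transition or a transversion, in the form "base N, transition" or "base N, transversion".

base 25, transversion

Base 25 changes C→A. C is a pyrimidine and A is a purine, so this is a transversion.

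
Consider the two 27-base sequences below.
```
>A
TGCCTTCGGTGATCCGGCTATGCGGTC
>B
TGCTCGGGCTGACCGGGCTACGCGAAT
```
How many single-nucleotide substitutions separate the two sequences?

11

The sequences differ at sites 4, 5, 6, 7, 9, 13, 15, 21, 25, 26, 27 (1-based) — 11 in total.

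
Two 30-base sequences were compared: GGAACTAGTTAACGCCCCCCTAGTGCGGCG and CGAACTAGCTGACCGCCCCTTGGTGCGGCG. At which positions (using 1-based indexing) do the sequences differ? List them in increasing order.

Scanning 1-based: 1: G/C; 9: T/C; 11: A/G; 14: G/C; 15: C/G; 20: C/T; 22: A/G.

1, 9, 11, 14, 15, 20, 22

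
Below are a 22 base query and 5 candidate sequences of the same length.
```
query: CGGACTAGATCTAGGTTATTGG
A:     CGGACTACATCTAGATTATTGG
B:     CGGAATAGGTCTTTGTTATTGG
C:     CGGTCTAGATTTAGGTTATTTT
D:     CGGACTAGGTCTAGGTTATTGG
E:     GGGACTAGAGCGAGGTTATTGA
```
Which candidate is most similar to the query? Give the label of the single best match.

D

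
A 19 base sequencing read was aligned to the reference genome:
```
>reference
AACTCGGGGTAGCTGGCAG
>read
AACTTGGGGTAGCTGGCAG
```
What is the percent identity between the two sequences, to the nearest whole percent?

95%

Mismatch at position 5 (1-based): 1 of 19.
Identical positions: 18/19 = 94.74% → 95%.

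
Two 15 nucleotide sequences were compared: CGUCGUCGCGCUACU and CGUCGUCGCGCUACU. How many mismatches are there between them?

No positions differ; the sequences are identical.

0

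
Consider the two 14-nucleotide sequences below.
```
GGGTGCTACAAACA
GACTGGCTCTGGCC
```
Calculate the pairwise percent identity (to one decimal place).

9 positions differ (2, 3, 6, 7, 8, 10, 11, 12, 14), so 5 of 14 match: 5/14 = 35.71%.

35.7%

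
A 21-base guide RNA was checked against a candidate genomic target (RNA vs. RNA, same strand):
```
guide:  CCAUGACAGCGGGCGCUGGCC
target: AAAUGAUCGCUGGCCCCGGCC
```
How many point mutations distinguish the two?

7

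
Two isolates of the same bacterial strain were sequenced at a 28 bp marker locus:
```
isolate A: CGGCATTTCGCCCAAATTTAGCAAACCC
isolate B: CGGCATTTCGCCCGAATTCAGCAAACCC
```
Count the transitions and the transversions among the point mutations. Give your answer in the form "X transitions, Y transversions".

Transitions (purine↔purine or pyrimidine↔pyrimidine): 14 A→G, 19 T→C.
Transversions (purine↔pyrimidine): none.

2 transitions, 0 transversions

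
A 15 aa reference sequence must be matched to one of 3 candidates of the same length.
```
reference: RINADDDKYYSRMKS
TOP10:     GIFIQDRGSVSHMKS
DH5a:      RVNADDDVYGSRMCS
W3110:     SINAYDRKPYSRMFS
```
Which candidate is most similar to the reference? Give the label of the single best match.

DH5a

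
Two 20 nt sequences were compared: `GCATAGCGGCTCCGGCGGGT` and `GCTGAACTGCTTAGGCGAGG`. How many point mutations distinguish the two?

Comparing position by position, 8 sites differ: 3 (A/T), 4 (T/G), 6 (G/A), 8 (G/T), 12 (C/T), 13 (C/A), 18 (G/A), 20 (T/G).

8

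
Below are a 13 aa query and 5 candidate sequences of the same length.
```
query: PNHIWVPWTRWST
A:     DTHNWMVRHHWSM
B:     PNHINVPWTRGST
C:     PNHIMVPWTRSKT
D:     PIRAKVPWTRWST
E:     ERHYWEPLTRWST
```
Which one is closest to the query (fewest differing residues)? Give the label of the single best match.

A differs at 9 residues; B differs at 2 residues; C differs at 3 residues; D differs at 4 residues; E differs at 5 residues. The closest is B.

B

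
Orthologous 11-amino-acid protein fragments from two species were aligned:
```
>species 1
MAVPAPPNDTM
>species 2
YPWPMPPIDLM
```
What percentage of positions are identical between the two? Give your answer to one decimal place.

6 positions differ (1, 2, 3, 5, 8, 10), so 5 of 11 match: 5/11 = 45.45%.

45.5%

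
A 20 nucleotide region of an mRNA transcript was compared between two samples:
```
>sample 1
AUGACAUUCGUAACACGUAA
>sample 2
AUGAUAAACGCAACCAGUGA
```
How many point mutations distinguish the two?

Comparing position by position, 7 positions differ: 5 (C/U), 7 (U/A), 8 (U/A), 11 (U/C), 15 (A/C), 16 (C/A), 19 (A/G).

7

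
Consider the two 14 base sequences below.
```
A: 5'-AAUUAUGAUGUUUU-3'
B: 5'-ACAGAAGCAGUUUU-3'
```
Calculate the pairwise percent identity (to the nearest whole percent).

57%

6 positions differ (2, 3, 4, 6, 8, 9), so 8 of 14 match: 8/14 = 57.14%.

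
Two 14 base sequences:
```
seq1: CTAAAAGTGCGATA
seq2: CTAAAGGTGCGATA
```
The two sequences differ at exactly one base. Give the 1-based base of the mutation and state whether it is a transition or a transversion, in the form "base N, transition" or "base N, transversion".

The sequences differ only at base 6: A→G (purine→purine), a transition.

base 6, transition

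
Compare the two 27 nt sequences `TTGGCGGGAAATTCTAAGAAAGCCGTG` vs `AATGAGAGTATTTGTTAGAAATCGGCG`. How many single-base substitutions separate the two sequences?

Comparing position by position, 12 positions differ: 1 (T/A), 2 (T/A), 3 (G/T), 5 (C/A), 7 (G/A), 9 (A/T), 11 (A/T), 14 (C/G), 16 (A/T), 22 (G/T), 24 (C/G), 26 (T/C).

12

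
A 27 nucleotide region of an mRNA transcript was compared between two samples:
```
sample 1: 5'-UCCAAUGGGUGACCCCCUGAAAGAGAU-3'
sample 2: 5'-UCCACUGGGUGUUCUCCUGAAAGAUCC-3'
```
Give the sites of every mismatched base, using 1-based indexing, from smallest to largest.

5, 12, 13, 15, 25, 26, 27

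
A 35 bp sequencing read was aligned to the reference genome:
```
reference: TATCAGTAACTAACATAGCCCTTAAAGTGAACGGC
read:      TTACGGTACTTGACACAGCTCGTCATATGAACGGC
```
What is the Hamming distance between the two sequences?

Comparing position by position, 12 bases differ: 2 (A/T), 3 (T/A), 5 (A/G), 9 (A/C), 10 (C/T), 12 (A/G), 16 (T/C), 20 (C/T), 22 (T/G), 24 (A/C), 26 (A/T), 27 (G/A).

12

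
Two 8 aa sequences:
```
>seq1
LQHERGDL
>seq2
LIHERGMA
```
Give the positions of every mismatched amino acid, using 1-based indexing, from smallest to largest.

2, 7, 8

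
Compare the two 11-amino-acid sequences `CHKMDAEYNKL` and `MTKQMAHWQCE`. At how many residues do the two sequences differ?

9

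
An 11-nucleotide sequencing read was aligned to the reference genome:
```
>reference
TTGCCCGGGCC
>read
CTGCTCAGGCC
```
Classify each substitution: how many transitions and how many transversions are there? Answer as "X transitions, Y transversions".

Transitions (purine↔purine or pyrimidine↔pyrimidine): 1 T→C, 5 C→T, 7 G→A.
Transversions (purine↔pyrimidine): none.

3 transitions, 0 transversions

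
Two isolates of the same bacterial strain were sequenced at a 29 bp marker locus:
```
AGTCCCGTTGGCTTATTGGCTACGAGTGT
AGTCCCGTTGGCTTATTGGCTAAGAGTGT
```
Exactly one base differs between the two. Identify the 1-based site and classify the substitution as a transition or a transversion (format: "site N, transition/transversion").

site 23, transversion

The sequences differ only at site 23: C→A (pyrimidine→purine), a transversion.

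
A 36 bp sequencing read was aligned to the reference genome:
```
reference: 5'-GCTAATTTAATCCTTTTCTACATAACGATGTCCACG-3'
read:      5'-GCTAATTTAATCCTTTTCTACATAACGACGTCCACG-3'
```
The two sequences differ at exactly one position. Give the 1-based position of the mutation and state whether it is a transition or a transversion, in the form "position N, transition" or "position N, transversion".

position 29, transition

The sequences differ only at position 29: T→C (pyrimidine→pyrimidine), a transition.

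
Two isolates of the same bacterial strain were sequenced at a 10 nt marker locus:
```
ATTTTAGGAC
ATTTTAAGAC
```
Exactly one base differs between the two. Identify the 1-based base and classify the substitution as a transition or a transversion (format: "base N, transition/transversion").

base 7, transition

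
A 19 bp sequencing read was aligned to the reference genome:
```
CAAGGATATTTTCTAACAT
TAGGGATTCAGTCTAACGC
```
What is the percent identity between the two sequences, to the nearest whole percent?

Mismatches at positions 1, 3, 8, 9, 10, 11, 18, 19 (1-based): 8 of 19.
Identical positions: 11/19 = 57.89% → 58%.

58%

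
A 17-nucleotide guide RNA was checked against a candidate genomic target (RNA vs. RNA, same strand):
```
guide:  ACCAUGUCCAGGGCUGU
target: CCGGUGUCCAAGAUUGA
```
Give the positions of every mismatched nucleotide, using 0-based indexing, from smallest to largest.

0, 2, 3, 10, 12, 13, 16

Scanning 0-based: 0: A/C; 2: C/G; 3: A/G; 10: G/A; 12: G/A; 13: C/U; 16: U/A.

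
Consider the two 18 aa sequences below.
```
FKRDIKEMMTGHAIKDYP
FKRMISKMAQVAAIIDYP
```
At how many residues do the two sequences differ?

Comparing position by position, 8 residues differ: 4 (D/M), 6 (K/S), 7 (E/K), 9 (M/A), 10 (T/Q), 11 (G/V), 12 (H/A), 15 (K/I).

8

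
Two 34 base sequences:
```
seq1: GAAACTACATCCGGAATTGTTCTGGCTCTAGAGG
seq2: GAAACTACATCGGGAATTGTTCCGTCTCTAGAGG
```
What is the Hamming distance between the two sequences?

Mismatches (1-based): position 12: C→G; position 23: T→C; position 25: G→T.

3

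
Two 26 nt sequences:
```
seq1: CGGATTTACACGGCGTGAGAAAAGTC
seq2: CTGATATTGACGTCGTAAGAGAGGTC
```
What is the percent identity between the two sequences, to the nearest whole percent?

Mismatches at positions 2, 6, 8, 9, 13, 17, 21, 23 (1-based): 8 of 26.
Identical positions: 18/26 = 69.23% → 69%.

69%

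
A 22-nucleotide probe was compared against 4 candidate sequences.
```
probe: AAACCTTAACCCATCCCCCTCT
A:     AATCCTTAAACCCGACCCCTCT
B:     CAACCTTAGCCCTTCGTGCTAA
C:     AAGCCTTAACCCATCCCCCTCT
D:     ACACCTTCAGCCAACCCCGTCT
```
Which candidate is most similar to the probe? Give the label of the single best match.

C

Hamming distances to probe — A: 5; B: 8; C: 1; D: 5.
Smallest is C with 1 mismatch.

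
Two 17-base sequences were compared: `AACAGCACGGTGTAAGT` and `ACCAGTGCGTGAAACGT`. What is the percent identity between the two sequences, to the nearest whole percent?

8 positions differ (2, 6, 7, 10, 11, 12, 13, 15), so 9 of 17 match: 9/17 = 52.94%.

53%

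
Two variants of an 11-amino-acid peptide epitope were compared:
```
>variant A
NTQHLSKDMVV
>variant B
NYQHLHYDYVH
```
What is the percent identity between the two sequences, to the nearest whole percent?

5 positions differ (2, 6, 7, 9, 11), so 6 of 11 match: 6/11 = 54.55%.

55%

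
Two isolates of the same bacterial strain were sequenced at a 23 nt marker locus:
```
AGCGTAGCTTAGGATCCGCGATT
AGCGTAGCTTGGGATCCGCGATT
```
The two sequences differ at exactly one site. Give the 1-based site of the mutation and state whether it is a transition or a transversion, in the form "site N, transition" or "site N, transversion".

Site 11 changes A→G. A is a purine and G is a purine, so this is a transition.

site 11, transition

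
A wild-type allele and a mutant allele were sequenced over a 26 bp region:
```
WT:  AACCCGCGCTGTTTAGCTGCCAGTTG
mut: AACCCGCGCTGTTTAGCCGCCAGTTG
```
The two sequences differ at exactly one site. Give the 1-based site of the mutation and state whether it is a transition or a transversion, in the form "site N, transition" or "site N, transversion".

site 18, transition

The sequences differ only at site 18: T→C (pyrimidine→pyrimidine), a transition.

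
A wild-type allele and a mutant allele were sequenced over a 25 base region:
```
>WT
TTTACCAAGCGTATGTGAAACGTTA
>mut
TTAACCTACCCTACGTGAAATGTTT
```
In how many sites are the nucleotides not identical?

Mismatches (1-based): site 3: T→A; site 7: A→T; site 9: G→C; site 11: G→C; site 14: T→C; site 21: C→T; site 25: A→T.

7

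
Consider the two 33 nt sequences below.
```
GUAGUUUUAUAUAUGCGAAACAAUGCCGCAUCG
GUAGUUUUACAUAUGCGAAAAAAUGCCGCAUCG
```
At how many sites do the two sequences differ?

The sequences differ at sites 10, 21 (1-based) — 2 in total.

2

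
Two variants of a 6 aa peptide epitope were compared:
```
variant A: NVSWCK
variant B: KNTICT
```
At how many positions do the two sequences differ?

Mismatches (1-based): position 1: N→K; position 2: V→N; position 3: S→T; position 4: W→I; position 6: K→T.

5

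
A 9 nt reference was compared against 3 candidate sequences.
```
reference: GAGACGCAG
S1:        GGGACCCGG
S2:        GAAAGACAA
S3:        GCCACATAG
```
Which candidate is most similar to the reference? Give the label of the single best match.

S1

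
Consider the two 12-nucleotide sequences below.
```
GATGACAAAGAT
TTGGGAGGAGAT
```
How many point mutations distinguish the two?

7

Mismatches (1-based): site 1: G→T; site 2: A→T; site 3: T→G; site 5: A→G; site 6: C→A; site 7: A→G; site 8: A→G.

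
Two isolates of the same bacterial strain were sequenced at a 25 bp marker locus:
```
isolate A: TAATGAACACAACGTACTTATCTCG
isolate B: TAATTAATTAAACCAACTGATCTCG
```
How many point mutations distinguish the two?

Mismatches (1-based): site 5: G→T; site 8: C→T; site 9: A→T; site 10: C→A; site 14: G→C; site 15: T→A; site 19: T→G.

7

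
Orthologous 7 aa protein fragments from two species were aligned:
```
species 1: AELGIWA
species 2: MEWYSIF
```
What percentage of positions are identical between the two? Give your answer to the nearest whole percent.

6 positions differ (1, 3, 4, 5, 6, 7), so 1 of 7 match: 1/7 = 14.29%.

14%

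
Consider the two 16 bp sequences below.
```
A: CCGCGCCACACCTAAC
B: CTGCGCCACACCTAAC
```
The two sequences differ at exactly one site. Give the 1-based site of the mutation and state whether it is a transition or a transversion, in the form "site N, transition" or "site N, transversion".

Site 2 changes C→T. C is a pyrimidine and T is a pyrimidine, so this is a transition.

site 2, transition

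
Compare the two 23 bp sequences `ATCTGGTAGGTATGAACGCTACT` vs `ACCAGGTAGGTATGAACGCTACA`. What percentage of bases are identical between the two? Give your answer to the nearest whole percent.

87%

3 positions differ (2, 4, 23), so 20 of 23 match: 20/23 = 86.96%.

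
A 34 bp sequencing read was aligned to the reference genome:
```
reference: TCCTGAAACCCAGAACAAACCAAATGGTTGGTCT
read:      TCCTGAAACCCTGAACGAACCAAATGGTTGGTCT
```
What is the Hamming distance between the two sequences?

The sequences differ at sites 12, 17 (1-based) — 2 in total.

2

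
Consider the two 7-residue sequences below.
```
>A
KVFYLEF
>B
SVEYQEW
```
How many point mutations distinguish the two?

The sequences differ at residues 1, 3, 5, 7 (1-based) — 4 in total.

4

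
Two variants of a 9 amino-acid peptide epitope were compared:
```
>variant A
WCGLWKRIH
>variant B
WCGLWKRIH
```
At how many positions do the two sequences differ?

The two sequences are identical at every position.

0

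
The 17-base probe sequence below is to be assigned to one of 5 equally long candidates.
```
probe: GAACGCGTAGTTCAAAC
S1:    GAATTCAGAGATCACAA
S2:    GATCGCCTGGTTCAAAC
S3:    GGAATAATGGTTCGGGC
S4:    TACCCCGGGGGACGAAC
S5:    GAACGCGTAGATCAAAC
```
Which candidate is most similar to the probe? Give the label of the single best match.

S5

S1 differs at 7 sites; S2 differs at 3 sites; S3 differs at 9 sites; S4 differs at 8 sites; S5 differs at 1 site. The closest is S5.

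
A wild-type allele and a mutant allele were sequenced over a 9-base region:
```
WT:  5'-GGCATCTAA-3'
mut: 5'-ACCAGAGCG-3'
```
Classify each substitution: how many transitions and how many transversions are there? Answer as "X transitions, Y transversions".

2 transitions, 5 transversions

Transitions (purine↔purine or pyrimidine↔pyrimidine): 1 G→A, 9 A→G.
Transversions (purine↔pyrimidine): 2 G→C, 5 T→G, 6 C→A, 7 T→G, 8 A→C.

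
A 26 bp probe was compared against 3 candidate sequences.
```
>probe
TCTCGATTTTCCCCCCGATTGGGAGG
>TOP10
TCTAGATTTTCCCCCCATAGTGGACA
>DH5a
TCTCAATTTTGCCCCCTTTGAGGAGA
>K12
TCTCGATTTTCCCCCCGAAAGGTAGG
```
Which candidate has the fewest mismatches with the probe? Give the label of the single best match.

K12

Hamming distances to probe — TOP10: 8; DH5a: 7; K12: 3.
Smallest is K12 with 3 mismatches.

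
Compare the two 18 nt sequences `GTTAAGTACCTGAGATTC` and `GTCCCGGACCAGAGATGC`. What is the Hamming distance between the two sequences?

The sequences differ at positions 3, 4, 5, 7, 11, 17 (1-based) — 6 in total.

6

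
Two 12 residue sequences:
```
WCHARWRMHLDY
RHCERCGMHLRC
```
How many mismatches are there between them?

8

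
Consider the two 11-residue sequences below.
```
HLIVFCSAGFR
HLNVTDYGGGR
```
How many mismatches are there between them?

6

The sequences differ at residues 3, 5, 6, 7, 8, 10 (1-based) — 6 in total.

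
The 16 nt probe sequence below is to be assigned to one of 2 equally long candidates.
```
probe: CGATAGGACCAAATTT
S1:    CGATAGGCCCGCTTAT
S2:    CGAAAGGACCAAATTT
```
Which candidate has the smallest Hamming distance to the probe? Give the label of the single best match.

S2

S1 differs at 5 bases; S2 differs at 1 base. The closest is S2.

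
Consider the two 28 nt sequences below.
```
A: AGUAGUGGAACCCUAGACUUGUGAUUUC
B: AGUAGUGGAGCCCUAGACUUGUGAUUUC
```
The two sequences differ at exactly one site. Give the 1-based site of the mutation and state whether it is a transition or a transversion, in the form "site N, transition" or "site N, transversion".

Site 10 changes A→G. A is a purine and G is a purine, so this is a transition.

site 10, transition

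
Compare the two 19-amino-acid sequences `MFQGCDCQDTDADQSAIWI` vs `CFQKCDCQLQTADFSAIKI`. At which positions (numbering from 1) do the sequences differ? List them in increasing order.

Differences at position 1 (M→C), position 4 (G→K), position 9 (D→L), position 10 (T→Q), position 11 (D→T), position 14 (Q→F), position 18 (W→K).

1, 4, 9, 10, 11, 14, 18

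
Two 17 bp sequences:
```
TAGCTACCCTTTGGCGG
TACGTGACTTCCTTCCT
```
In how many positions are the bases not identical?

The sequences differ at positions 3, 4, 6, 7, 9, 11, 12, 13, 14, 16, 17 (1-based) — 11 in total.

11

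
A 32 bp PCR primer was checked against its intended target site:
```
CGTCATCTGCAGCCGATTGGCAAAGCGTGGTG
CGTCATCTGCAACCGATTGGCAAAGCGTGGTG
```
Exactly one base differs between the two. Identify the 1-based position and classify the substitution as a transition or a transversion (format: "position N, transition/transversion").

position 12, transition

The sequences differ only at position 12: G→A (purine→purine), a transition.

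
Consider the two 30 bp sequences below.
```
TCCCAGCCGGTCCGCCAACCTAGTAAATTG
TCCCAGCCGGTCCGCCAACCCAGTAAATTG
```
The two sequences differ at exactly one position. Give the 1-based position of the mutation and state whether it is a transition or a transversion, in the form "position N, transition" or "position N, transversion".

Position 21 changes T→C. T is a pyrimidine and C is a pyrimidine, so this is a transition.

position 21, transition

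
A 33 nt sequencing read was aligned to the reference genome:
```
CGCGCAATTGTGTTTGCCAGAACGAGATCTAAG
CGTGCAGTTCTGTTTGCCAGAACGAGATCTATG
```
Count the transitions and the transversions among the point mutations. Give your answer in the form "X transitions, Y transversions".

2 transitions, 2 transversions

Mismatches (1-based):
base 3: C→T (pyrimidine→pyrimidine, transition)
base 7: A→G (purine→purine, transition)
base 10: G→C (purine→pyrimidine, transversion)
base 32: A→T (purine→pyrimidine, transversion)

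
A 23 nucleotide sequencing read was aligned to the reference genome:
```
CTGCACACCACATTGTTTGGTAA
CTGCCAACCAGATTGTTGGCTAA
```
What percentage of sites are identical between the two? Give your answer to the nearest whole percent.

78%

Mismatches at positions 5, 6, 11, 18, 20 (1-based): 5 of 23.
Identical positions: 18/23 = 78.26% → 78%.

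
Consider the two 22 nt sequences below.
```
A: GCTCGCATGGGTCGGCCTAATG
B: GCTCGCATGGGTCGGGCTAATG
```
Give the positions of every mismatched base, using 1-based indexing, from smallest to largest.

16

Differences at position 16 (C→G).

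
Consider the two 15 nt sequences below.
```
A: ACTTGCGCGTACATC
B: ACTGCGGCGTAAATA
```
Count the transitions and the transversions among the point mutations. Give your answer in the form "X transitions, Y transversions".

Transitions (purine↔purine or pyrimidine↔pyrimidine): none.
Transversions (purine↔pyrimidine): 4 T→G, 5 G→C, 6 C→G, 12 C→A, 15 C→A.

0 transitions, 5 transversions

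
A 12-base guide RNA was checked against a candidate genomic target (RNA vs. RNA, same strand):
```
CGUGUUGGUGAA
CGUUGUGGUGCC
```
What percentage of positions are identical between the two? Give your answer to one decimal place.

4 positions differ (4, 5, 11, 12), so 8 of 12 match: 8/12 = 66.67%.

66.7%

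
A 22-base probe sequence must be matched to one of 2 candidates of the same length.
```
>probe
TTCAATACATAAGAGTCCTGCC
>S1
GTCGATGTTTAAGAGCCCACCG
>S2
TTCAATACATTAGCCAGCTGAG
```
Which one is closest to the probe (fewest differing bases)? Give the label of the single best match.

S2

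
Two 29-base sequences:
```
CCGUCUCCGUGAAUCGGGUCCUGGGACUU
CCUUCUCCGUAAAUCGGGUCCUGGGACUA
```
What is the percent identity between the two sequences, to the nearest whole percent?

Mismatches at positions 3, 11, 29 (1-based): 3 of 29.
Identical positions: 26/29 = 89.66% → 90%.

90%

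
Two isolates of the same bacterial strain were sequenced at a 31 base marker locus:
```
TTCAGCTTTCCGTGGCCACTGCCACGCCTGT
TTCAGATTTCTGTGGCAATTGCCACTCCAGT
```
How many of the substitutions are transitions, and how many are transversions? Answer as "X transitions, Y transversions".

Mismatches (1-based):
base 6: C→A (pyrimidine→purine, transversion)
base 11: C→T (pyrimidine→pyrimidine, transition)
base 17: C→A (pyrimidine→purine, transversion)
base 19: C→T (pyrimidine→pyrimidine, transition)
base 26: G→T (purine→pyrimidine, transversion)
base 29: T→A (pyrimidine→purine, transversion)

2 transitions, 4 transversions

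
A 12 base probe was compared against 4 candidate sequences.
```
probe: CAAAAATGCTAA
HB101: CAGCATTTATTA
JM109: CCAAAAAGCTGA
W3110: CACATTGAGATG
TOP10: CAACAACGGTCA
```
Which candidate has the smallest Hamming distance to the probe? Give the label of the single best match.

JM109

HB101 differs at 6 sites; JM109 differs at 3 sites; W3110 differs at 9 sites; TOP10 differs at 4 sites. The closest is JM109.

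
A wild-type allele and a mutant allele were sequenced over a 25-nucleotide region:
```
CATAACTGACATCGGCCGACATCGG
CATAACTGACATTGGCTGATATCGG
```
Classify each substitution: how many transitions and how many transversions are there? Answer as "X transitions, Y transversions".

3 transitions, 0 transversions

Mismatches (1-based):
site 13: C→T (pyrimidine→pyrimidine, transition)
site 17: C→T (pyrimidine→pyrimidine, transition)
site 20: C→T (pyrimidine→pyrimidine, transition)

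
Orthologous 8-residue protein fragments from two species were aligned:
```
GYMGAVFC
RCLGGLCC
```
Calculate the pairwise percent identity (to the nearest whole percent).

25%

Mismatches at positions 1, 2, 3, 5, 6, 7 (1-based): 6 of 8.
Identical positions: 2/8 = 25% → 25%.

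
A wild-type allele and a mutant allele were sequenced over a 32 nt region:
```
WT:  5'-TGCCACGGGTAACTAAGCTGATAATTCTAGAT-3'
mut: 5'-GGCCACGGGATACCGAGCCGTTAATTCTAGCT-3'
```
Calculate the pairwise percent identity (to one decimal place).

75.0%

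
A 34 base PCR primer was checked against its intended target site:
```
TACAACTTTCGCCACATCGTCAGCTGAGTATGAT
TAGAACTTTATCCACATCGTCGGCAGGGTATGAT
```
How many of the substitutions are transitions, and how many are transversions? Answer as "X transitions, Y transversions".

Transitions (purine↔purine or pyrimidine↔pyrimidine): 22 A→G, 27 A→G.
Transversions (purine↔pyrimidine): 3 C→G, 10 C→A, 11 G→T, 25 T→A.

2 transitions, 4 transversions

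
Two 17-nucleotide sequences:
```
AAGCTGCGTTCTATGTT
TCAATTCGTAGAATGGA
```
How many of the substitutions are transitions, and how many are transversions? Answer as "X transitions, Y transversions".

1 transition, 9 transversions

Mismatches (1-based):
position 1: A→T (purine→pyrimidine, transversion)
position 2: A→C (purine→pyrimidine, transversion)
position 3: G→A (purine→purine, transition)
position 4: C→A (pyrimidine→purine, transversion)
position 6: G→T (purine→pyrimidine, transversion)
position 10: T→A (pyrimidine→purine, transversion)
position 11: C→G (pyrimidine→purine, transversion)
position 12: T→A (pyrimidine→purine, transversion)
position 16: T→G (pyrimidine→purine, transversion)
position 17: T→A (pyrimidine→purine, transversion)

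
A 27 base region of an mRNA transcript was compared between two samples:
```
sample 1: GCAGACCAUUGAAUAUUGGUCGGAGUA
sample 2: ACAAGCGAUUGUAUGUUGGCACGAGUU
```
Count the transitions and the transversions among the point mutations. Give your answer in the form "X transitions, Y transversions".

Mismatches (1-based):
base 1: G→A (purine→purine, transition)
base 4: G→A (purine→purine, transition)
base 5: A→G (purine→purine, transition)
base 7: C→G (pyrimidine→purine, transversion)
base 12: A→U (purine→pyrimidine, transversion)
base 15: A→G (purine→purine, transition)
base 20: U→C (pyrimidine→pyrimidine, transition)
base 21: C→A (pyrimidine→purine, transversion)
base 22: G→C (purine→pyrimidine, transversion)
base 27: A→U (purine→pyrimidine, transversion)

5 transitions, 5 transversions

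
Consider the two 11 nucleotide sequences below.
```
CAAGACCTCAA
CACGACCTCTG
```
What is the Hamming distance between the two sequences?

3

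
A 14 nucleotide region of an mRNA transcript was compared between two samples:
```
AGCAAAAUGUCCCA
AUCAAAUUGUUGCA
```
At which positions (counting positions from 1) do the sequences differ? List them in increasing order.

2, 7, 11, 12

Differences at position 2 (G→U), position 7 (A→U), position 11 (C→U), position 12 (C→G).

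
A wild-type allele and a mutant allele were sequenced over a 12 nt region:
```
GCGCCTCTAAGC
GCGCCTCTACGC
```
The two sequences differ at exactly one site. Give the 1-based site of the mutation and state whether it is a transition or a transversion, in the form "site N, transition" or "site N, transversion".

site 10, transversion

The sequences differ only at site 10: A→C (purine→pyrimidine), a transversion.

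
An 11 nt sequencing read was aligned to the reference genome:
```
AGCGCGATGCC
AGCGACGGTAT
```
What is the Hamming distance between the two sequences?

7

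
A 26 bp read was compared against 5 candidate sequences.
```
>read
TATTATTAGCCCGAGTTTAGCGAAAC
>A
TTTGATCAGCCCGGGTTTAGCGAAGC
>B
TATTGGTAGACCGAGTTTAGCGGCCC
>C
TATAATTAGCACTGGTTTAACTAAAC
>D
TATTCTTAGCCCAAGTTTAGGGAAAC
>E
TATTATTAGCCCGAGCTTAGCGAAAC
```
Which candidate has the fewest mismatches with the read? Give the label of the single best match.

E

A differs at 5 positions; B differs at 6 positions; C differs at 6 positions; D differs at 3 positions; E differs at 1 position. The closest is E.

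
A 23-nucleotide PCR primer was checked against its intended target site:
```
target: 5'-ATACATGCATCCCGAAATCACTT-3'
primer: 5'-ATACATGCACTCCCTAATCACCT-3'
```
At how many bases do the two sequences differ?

5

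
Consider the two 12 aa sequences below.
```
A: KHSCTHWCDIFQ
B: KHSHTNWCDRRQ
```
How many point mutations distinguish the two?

Mismatches (1-based): position 4: C→H; position 6: H→N; position 10: I→R; position 11: F→R.

4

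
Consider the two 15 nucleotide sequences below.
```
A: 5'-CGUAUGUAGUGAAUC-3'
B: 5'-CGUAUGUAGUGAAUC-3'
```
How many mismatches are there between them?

0

The two sequences are identical at every position.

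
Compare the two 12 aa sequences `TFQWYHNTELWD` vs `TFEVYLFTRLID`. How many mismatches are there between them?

6

Comparing position by position, 6 positions differ: 3 (Q/E), 4 (W/V), 6 (H/L), 7 (N/F), 9 (E/R), 11 (W/I).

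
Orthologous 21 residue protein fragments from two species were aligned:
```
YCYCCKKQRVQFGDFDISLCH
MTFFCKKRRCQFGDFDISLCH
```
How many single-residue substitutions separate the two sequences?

6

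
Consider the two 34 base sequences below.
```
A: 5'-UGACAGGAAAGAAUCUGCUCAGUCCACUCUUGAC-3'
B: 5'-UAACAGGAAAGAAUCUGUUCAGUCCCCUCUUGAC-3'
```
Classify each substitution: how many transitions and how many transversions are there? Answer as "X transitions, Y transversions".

Transitions (purine↔purine or pyrimidine↔pyrimidine): 2 G→A, 18 C→U.
Transversions (purine↔pyrimidine): 26 A→C.

2 transitions, 1 transversion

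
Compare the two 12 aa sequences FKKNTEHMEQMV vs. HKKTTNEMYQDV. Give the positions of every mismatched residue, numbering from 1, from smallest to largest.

Scanning 1-based: 1: F/H; 4: N/T; 6: E/N; 7: H/E; 9: E/Y; 11: M/D.

1, 4, 6, 7, 9, 11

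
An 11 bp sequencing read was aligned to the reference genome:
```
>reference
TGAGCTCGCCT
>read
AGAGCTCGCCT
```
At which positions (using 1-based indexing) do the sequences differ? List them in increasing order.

1

Scanning 1-based: 1: T/A.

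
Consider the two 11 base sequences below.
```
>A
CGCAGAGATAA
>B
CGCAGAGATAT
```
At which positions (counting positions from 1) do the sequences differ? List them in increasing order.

11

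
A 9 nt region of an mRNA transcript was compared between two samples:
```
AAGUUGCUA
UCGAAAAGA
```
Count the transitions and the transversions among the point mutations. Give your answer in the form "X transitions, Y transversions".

Mismatches (1-based):
base 1: A→U (purine→pyrimidine, transversion)
base 2: A→C (purine→pyrimidine, transversion)
base 4: U→A (pyrimidine→purine, transversion)
base 5: U→A (pyrimidine→purine, transversion)
base 6: G→A (purine→purine, transition)
base 7: C→A (pyrimidine→purine, transversion)
base 8: U→G (pyrimidine→purine, transversion)

1 transition, 6 transversions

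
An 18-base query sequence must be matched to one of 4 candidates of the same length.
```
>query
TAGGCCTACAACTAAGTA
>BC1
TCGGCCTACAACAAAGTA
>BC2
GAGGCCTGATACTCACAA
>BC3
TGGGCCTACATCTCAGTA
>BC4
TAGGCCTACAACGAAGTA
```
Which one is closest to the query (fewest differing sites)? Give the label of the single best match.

BC4

BC1 differs at 2 sites; BC2 differs at 7 sites; BC3 differs at 3 sites; BC4 differs at 1 site. The closest is BC4.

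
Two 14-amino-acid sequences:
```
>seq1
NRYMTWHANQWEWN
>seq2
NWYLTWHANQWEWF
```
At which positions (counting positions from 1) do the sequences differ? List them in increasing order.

Differences at position 2 (R→W), position 4 (M→L), position 14 (N→F).

2, 4, 14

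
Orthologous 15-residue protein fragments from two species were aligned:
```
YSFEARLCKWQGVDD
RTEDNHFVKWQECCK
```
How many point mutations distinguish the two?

Comparing position by position, 12 residues differ: 1 (Y/R), 2 (S/T), 3 (F/E), 4 (E/D), 5 (A/N), 6 (R/H), 7 (L/F), 8 (C/V), 12 (G/E), 13 (V/C), 14 (D/C), 15 (D/K).

12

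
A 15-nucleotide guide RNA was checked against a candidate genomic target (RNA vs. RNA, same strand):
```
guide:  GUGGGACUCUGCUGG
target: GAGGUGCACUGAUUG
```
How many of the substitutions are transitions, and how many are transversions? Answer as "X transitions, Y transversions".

Transitions (purine↔purine or pyrimidine↔pyrimidine): 6 A→G.
Transversions (purine↔pyrimidine): 2 U→A, 5 G→U, 8 U→A, 12 C→A, 14 G→U.

1 transition, 5 transversions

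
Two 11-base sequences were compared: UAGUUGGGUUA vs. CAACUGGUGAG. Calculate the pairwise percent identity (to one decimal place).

36.4%

7 positions differ (1, 3, 4, 8, 9, 10, 11), so 4 of 11 match: 4/11 = 36.36%.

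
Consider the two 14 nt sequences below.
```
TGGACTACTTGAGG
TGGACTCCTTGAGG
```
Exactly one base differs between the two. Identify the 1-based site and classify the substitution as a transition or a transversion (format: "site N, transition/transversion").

The sequences differ only at site 7: A→C (purine→pyrimidine), a transversion.

site 7, transversion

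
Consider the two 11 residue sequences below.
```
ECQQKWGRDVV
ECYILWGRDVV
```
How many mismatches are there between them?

3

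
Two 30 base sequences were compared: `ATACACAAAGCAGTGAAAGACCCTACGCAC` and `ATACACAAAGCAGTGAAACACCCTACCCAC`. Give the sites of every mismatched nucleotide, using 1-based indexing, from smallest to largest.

Scanning 1-based: 19: G/C; 27: G/C.

19, 27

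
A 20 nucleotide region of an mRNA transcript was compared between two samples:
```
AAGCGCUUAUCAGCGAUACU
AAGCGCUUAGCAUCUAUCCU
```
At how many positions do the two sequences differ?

4

The sequences differ at positions 10, 13, 15, 18 (1-based) — 4 in total.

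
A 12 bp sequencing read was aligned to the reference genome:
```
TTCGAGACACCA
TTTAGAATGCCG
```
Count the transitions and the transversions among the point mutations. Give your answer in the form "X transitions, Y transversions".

7 transitions, 0 transversions

Transitions (purine↔purine or pyrimidine↔pyrimidine): 3 C→T, 4 G→A, 5 A→G, 6 G→A, 8 C→T, 9 A→G, 12 A→G.
Transversions (purine↔pyrimidine): none.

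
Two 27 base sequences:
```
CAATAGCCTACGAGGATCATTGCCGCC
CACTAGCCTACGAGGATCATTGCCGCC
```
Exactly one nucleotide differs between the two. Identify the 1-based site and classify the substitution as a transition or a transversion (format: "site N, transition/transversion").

site 3, transversion

Site 3 changes A→C. A is a purine and C is a pyrimidine, so this is a transversion.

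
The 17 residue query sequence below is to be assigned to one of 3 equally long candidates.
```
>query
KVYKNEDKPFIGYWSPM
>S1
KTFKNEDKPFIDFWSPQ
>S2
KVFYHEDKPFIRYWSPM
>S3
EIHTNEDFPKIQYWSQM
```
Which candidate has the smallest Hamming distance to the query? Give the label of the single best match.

S2

S1 differs at 5 positions; S2 differs at 4 positions; S3 differs at 8 positions. The closest is S2.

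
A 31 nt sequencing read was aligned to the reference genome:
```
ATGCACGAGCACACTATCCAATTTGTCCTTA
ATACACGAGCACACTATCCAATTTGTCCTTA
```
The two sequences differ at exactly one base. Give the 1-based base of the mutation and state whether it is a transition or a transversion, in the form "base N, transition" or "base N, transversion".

base 3, transition

The sequences differ only at base 3: G→A (purine→purine), a transition.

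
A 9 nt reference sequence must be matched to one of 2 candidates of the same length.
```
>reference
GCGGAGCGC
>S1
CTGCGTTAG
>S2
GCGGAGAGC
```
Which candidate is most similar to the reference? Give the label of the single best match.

S1 differs at 8 positions; S2 differs at 1 position. The closest is S2.

S2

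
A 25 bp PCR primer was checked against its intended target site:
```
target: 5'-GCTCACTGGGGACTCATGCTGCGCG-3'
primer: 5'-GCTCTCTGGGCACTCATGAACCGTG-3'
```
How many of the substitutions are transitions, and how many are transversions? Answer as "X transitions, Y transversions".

1 transition, 5 transversions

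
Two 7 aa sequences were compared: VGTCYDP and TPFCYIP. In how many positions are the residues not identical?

Comparing position by position, 4 positions differ: 1 (V/T), 2 (G/P), 3 (T/F), 6 (D/I).

4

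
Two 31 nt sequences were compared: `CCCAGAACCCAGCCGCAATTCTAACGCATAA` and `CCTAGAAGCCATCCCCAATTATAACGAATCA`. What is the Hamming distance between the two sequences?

Mismatches (1-based): position 3: C→T; position 8: C→G; position 12: G→T; position 15: G→C; position 21: C→A; position 27: C→A; position 30: A→C.

7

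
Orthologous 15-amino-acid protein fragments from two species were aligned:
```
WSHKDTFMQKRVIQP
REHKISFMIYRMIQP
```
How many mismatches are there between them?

The sequences differ at positions 1, 2, 5, 6, 9, 10, 12 (1-based) — 7 in total.

7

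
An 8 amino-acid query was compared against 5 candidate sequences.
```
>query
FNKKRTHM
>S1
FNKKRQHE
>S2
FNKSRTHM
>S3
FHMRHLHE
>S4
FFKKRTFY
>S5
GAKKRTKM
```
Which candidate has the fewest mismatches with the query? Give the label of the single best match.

S1 differs at 2 positions; S2 differs at 1 position; S3 differs at 6 positions; S4 differs at 3 positions; S5 differs at 3 positions. The closest is S2.

S2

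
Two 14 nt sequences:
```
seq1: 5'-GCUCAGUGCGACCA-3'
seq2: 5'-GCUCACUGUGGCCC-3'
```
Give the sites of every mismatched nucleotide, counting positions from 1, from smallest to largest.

6, 9, 11, 14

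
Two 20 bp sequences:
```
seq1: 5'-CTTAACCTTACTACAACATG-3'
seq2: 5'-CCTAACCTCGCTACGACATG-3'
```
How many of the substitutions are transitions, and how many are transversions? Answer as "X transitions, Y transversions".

4 transitions, 0 transversions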